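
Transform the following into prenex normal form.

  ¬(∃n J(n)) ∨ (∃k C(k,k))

Push ¬ through the quantifiers and connectives to reach negation normal form:
  (∀n ¬J(n)) ∨ (∃k C(k,k))
Pull the quantifiers to the front (each side's bound variable is not free in the other side):
  ∀n ∃k (¬J(n) ∨ C(k,k))

∀n ∃k (¬J(n) ∨ C(k,k))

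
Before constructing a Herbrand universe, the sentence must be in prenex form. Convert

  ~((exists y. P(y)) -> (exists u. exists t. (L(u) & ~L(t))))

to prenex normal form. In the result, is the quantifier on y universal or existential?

existential

First replace A → B with ¬A ∨ B.
  ~(~(exists y. P(y)) | (exists u. exists t. (L(u) & ~L(t))))
Drive negations inward (¬∀x A ≡ ∃x ¬A, ¬∃x A ≡ ∀x ¬A, De Morgan for ∧/∨):
  (exists y. P(y)) & (forall u. forall t. (~L(u) | L(t)))
All bound variables are already distinct, so no renaming is needed.
Finally move all quantifiers to the prefix:
  exists y. forall u. forall t. (P(y) & (~L(u) | L(t)))
The quantifier exists y sits under an even number of negations (counting the antecedent side of each →), so it remains existential.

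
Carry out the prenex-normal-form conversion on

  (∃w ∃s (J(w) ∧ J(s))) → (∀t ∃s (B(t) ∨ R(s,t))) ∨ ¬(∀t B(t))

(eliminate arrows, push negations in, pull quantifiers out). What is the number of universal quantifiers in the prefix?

Eliminate → and ↔ using ¬ and ∨.
  ¬(∃w ∃s (J(w) ∧ J(s))) ∨ (∀t ∃s (B(t) ∨ R(s,t))) ∨ ¬(∀t B(t))
Move each ¬ inward, flipping quantifiers it crosses:
  (∀w ∀s (¬J(w) ∨ ¬J(s))) ∨ (∀t ∃s (B(t) ∨ R(s,t))) ∨ (∃t ¬B(t))
Rename bound variables to avoid capture: s↦c, t↦y1.
  (∀w ∀s (¬J(w) ∨ ¬J(s))) ∨ (∀t ∃c (B(t) ∨ R(c,t))) ∨ (∃y1 ¬B(y1))
Pull the quantifiers to the front (each side's bound variable is not free in the other side):
  ∀w ∀s ∀t ∃c ∃y1 (¬J(w) ∨ ¬J(s) ∨ B(t) ∨ R(c,t) ∨ ¬B(y1))
The prefix is ∀w ∀s ∀t ∃c ∃y1: 3 universal, 2 existential.

3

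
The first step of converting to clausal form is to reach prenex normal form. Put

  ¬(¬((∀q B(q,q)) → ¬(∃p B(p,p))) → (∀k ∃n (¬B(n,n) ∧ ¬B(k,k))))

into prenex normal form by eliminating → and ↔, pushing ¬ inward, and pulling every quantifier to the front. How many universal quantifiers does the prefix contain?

Rewrite implications/biconditionals: A → B as ¬A ∨ B.
  ¬(¬¬(¬(∀q B(q,q)) ∨ ¬(∃p B(p,p))) ∨ (∀k ∃n (¬B(n,n) ∧ ¬B(k,k))))
Drive negations inward (¬∀x A ≡ ∃x ¬A, ¬∃x A ≡ ∀x ¬A, De Morgan for ∧/∨):
  (∀q B(q,q)) ∧ (∃p B(p,p)) ∧ (∃k ∀n (B(n,n) ∨ B(k,k)))
All bound variables are already distinct, so no renaming is needed.
Finally move all quantifiers to the prefix:
  ∀q ∃p ∃k ∀n (B(q,q) ∧ B(p,p) ∧ (B(n,n) ∨ B(k,k)))
The prefix is ∀q ∃p ∃k ∀n: 2 universal, 2 existential.

2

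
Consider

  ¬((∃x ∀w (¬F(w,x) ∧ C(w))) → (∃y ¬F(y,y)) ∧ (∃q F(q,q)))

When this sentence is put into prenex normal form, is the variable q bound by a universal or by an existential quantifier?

First replace A → B with ¬A ∨ B.
  ¬(¬(∃x ∀w (¬F(w,x) ∧ C(w))) ∨ (∃y ¬F(y,y)) ∧ (∃q F(q,q)))
Move each ¬ inward, flipping quantifiers it crosses:
  (∃x ∀w (¬F(w,x) ∧ C(w))) ∧ ((∀y F(y,y)) ∨ (∀q ¬F(q,q)))
All bound variables are already distinct, so no renaming is needed.
Pull the quantifiers to the front (each side's bound variable is not free in the other side):
  ∃x ∀w ∀y ∀q (¬F(w,x) ∧ C(w) ∧ (F(y,y) ∨ ¬F(q,q)))
The quantifier ∃q sits under an odd number of negations (counting the antecedent side of each →), so it flips to ∀q.

universal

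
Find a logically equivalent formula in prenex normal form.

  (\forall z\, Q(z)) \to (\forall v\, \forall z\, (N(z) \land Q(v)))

\exists z\, \forall v\, \forall b\, (\neg Q(z) \lor N(b) \land Q(v))

Eliminate → and ↔ using ¬ and ∨.
  \neg (\forall z\, Q(z)) \lor (\forall v\, \forall z\, (N(z) \land Q(v)))
Move each ¬ inward, flipping quantifiers it crosses:
  (\exists z\, \neg Q(z)) \lor (\forall v\, \forall z\, (N(z) \land Q(v)))
Standardize variables apart so no two quantifiers bind the same name: z↦b.
  (\exists z\, \neg Q(z)) \lor (\forall v\, \forall b\, (N(b) \land Q(v)))
Pull the quantifiers to the front (each side's bound variable is not free in the other side):
  \exists z\, \forall v\, \forall b\, (\neg Q(z) \lor N(b) \land Q(v))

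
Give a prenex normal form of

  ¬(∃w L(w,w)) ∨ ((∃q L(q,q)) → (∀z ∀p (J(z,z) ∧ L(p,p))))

Rewrite implications/biconditionals: A → B as ¬A ∨ B.
  ¬(∃w L(w,w)) ∨ ¬(∃q L(q,q)) ∨ (∀z ∀p (J(z,z) ∧ L(p,p)))
Drive negations inward (¬∀x A ≡ ∃x ¬A, ¬∃x A ≡ ∀x ¬A, De Morgan for ∧/∨):
  (∀w ¬L(w,w)) ∨ (∀q ¬L(q,q)) ∨ (∀z ∀p (J(z,z) ∧ L(p,p)))
All bound variables are already distinct, so no renaming is needed.
Pull the quantifiers to the front (each side's bound variable is not free in the other side):
  ∀w ∀q ∀z ∀p (¬L(w,w) ∨ ¬L(q,q) ∨ J(z,z) ∧ L(p,p))

∀w ∀q ∀z ∀p (¬L(w,w) ∨ ¬L(q,q) ∨ J(z,z) ∧ L(p,p))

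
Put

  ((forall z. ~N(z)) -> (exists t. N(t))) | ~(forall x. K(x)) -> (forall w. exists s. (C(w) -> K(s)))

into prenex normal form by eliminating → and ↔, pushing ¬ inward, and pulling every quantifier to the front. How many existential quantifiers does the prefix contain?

Rewrite implications/biconditionals: A → B as ¬A ∨ B.
  ~(~(forall z. ~N(z)) | (exists t. N(t)) | ~(forall x. K(x))) | (forall w. exists s. (~C(w) | K(s)))
Move each ¬ inward, flipping quantifiers it crosses:
  (forall z. ~N(z)) & (forall t. ~N(t)) & (forall x. K(x)) | (forall w. exists s. (~C(w) | K(s)))
All bound variables are already distinct, so no renaming is needed.
Pull the quantifiers to the front (each side's bound variable is not free in the other side):
  forall z. forall t. forall x. forall w. exists s. (~N(z) & ~N(t) & K(x) | ~C(w) | K(s))
The prefix is forall z forall t forall x forall w exists s: 4 universal, 1 existential.

1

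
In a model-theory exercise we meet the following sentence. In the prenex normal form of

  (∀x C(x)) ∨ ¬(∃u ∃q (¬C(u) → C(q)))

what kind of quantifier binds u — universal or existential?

universal

Rewrite implications/biconditionals: A → B as ¬A ∨ B.
  (∀x C(x)) ∨ ¬(∃u ∃q (¬¬C(u) ∨ C(q)))
Drive negations inward (¬∀x A ≡ ∃x ¬A, ¬∃x A ≡ ∀x ¬A, De Morgan for ∧/∨):
  (∀x C(x)) ∨ (∀u ∀q (¬C(u) ∧ ¬C(q)))
Pull the quantifiers to the front (each side's bound variable is not free in the other side):
  ∀x ∀u ∀q (C(x) ∨ ¬C(u) ∧ ¬C(q))
The quantifier ∃u sits under an odd number of negations (counting the antecedent side of each →), so it flips to ∀u.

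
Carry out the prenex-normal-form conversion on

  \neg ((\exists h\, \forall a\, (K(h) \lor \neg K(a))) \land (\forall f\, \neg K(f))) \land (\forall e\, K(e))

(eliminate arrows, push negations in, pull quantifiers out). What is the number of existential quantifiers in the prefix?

2

Push ¬ through the quantifiers and connectives to reach negation normal form:
  ((\forall h\, \exists a\, (\neg K(h) \land K(a))) \lor (\exists f\, K(f))) \land (\forall e\, K(e))
Pull the quantifiers to the front (each side's bound variable is not free in the other side):
  \forall h\, \exists a\, \exists f\, \forall e\, ((\neg K(h) \land K(a) \lor K(f)) \land K(e))
The prefix is \forall h \exists a \exists f \forall e: 2 universal, 2 existential.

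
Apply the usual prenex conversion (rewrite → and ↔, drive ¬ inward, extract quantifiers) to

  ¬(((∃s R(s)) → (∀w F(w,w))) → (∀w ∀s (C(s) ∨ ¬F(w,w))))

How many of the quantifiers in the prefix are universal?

First replace A → B with ¬A ∨ B.
  ¬(¬(¬(∃s R(s)) ∨ (∀w F(w,w))) ∨ (∀w ∀s (C(s) ∨ ¬F(w,w))))
Push ¬ through the quantifiers and connectives to reach negation normal form:
  ((∀s ¬R(s)) ∨ (∀w F(w,w))) ∧ (∃w ∃s (¬C(s) ∧ F(w,w)))
Give each quantifier a distinct variable: w↦r, s↦v1.
  ((∀s ¬R(s)) ∨ (∀w F(w,w))) ∧ (∃r ∃v1 (¬C(v1) ∧ F(r,r)))
Extract every quantifier outward, since the variables are now distinct and don't occur free across branches:
  ∀s ∀w ∃r ∃v1 ((¬R(s) ∨ F(w,w)) ∧ ¬C(v1) ∧ F(r,r))
The prefix is ∀s ∀w ∃r ∃v1: 2 universal, 2 existential.

2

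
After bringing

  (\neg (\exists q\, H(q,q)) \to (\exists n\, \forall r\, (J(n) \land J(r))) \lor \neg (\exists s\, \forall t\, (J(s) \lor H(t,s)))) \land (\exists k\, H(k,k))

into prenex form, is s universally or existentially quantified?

Rewrite implications/biconditionals: A → B as ¬A ∨ B.
  (\neg \neg (\exists q\, H(q,q)) \lor (\exists n\, \forall r\, (J(n) \land J(r))) \lor \neg (\exists s\, \forall t\, (J(s) \lor H(t,s)))) \land (\exists k\, H(k,k))
Push ¬ through the quantifiers and connectives to reach negation normal form:
  ((\exists q\, H(q,q)) \lor (\exists n\, \forall r\, (J(n) \land J(r))) \lor (\forall s\, \exists t\, (\neg J(s) \land \neg H(t,s)))) \land (\exists k\, H(k,k))
All bound variables are already distinct, so no renaming is needed.
Pull the quantifiers to the front (each side's bound variable is not free in the other side):
  \exists q\, \exists n\, \forall r\, \forall s\, \exists t\, \exists k\, ((H(q,q) \lor J(n) \land J(r) \lor \neg J(s) \land \neg H(t,s)) \land H(k,k))
The quantifier \exists s sits under an odd number of negations (counting the antecedent side of each →), so it flips to \forall s.

universal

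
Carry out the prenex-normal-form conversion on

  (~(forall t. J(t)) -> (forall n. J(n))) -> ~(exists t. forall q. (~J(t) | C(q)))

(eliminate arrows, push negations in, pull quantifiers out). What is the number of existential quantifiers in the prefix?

3

First replace A → B with ¬A ∨ B.
  ~(~~(forall t. J(t)) | (forall n. J(n))) | ~(exists t. forall q. (~J(t) | C(q)))
Push ¬ through the quantifiers and connectives to reach negation normal form:
  (exists t. ~J(t)) & (exists n. ~J(n)) | (forall t. exists q. (J(t) & ~C(q)))
Standardize variables apart so no two quantifiers bind the same name: t↦c.
  (exists t. ~J(t)) & (exists n. ~J(n)) | (forall c. exists q. (J(c) & ~C(q)))
Finally move all quantifiers to the prefix:
  exists t. exists n. forall c. exists q. (~J(t) & ~J(n) | J(c) & ~C(q))
The prefix is exists t exists n forall c exists q: 1 universal, 3 existential.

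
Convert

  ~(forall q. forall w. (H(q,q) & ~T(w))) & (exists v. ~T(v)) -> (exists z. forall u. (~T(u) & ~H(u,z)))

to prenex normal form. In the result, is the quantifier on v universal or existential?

universal

Rewrite implications/biconditionals: A → B as ¬A ∨ B.
  ~(~(forall q. forall w. (H(q,q) & ~T(w))) & (exists v. ~T(v))) | (exists z. forall u. (~T(u) & ~H(u,z)))
Drive negations inward (¬∀x A ≡ ∃x ¬A, ¬∃x A ≡ ∀x ¬A, De Morgan for ∧/∨):
  (forall q. forall w. (H(q,q) & ~T(w))) | (forall v. T(v)) | (exists z. forall u. (~T(u) & ~H(u,z)))
Finally move all quantifiers to the prefix:
  forall q. forall w. forall v. exists z. forall u. (H(q,q) & ~T(w) | T(v) | ~T(u) & ~H(u,z))
The quantifier exists v sits under an odd number of negations (counting the antecedent side of each →), so it flips to forall v.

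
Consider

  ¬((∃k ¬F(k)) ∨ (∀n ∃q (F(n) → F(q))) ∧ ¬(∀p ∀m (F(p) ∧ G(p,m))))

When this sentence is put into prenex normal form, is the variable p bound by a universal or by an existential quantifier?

universal

First replace A → B with ¬A ∨ B.
  ¬((∃k ¬F(k)) ∨ (∀n ∃q (¬F(n) ∨ F(q))) ∧ ¬(∀p ∀m (F(p) ∧ G(p,m))))
Move each ¬ inward, flipping quantifiers it crosses:
  (∀k F(k)) ∧ ((∃n ∀q (F(n) ∧ ¬F(q))) ∨ (∀p ∀m (F(p) ∧ G(p,m))))
All bound variables are already distinct, so no renaming is needed.
Pull the quantifiers to the front (each side's bound variable is not free in the other side):
  ∀k ∃n ∀q ∀p ∀m (F(k) ∧ (F(n) ∧ ¬F(q) ∨ F(p) ∧ G(p,m)))
The quantifier ∀p sits under an even number of negations (counting the antecedent side of each →), so it remains universal.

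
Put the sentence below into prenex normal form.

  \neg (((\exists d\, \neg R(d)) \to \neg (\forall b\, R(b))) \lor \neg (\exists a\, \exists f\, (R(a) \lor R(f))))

First replace A → B with ¬A ∨ B.
  \neg (\neg (\exists d\, \neg R(d)) \lor \neg (\forall b\, R(b)) \lor \neg (\exists a\, \exists f\, (R(a) \lor R(f))))
Push ¬ through the quantifiers and connectives to reach negation normal form:
  (\exists d\, \neg R(d)) \land (\forall b\, R(b)) \land (\exists a\, \exists f\, (R(a) \lor R(f)))
Extract every quantifier outward, since the variables are now distinct and don't occur free across branches:
  \exists d\, \forall b\, \exists a\, \exists f\, (\neg R(d) \land R(b) \land (R(a) \lor R(f)))

\exists d\, \forall b\, \exists a\, \exists f\, (\neg R(d) \land R(b) \land (R(a) \lor R(f)))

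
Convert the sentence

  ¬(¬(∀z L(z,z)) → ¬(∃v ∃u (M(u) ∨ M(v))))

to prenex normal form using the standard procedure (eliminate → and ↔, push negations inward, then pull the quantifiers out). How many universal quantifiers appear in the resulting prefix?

Rewrite implications/biconditionals: A → B as ¬A ∨ B.
  ¬(¬¬(∀z L(z,z)) ∨ ¬(∃v ∃u (M(u) ∨ M(v))))
Drive negations inward (¬∀x A ≡ ∃x ¬A, ¬∃x A ≡ ∀x ¬A, De Morgan for ∧/∨):
  (∃z ¬L(z,z)) ∧ (∃v ∃u (M(u) ∨ M(v)))
All bound variables are already distinct, so no renaming is needed.
Extract every quantifier outward, since the variables are now distinct and don't occur free across branches:
  ∃z ∃v ∃u (¬L(z,z) ∧ (M(u) ∨ M(v)))
The prefix is ∃z ∃v ∃u: 0 universal, 3 existential.

0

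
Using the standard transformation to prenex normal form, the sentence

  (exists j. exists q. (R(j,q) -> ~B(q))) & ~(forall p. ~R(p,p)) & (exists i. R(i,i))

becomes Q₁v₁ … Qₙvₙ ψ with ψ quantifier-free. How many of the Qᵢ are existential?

4

Rewrite implications/biconditionals: A → B as ¬A ∨ B.
  (exists j. exists q. (~R(j,q) | ~B(q))) & ~(forall p. ~R(p,p)) & (exists i. R(i,i))
Push ¬ through the quantifiers and connectives to reach negation normal form:
  (exists j. exists q. (~R(j,q) | ~B(q))) & (exists p. R(p,p)) & (exists i. R(i,i))
Extract every quantifier outward, since the variables are now distinct and don't occur free across branches:
  exists j. exists q. exists p. exists i. ((~R(j,q) | ~B(q)) & R(p,p) & R(i,i))
The prefix is exists j exists q exists p exists i: 0 universal, 4 existential.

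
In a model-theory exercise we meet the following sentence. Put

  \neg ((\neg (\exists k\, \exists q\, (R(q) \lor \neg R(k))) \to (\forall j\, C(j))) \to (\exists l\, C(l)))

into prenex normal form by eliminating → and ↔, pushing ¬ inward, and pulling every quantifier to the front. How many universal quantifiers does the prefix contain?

2

Rewrite implications/biconditionals: A → B as ¬A ∨ B.
  \neg (\neg (\neg \neg (\exists k\, \exists q\, (R(q) \lor \neg R(k))) \lor (\forall j\, C(j))) \lor (\exists l\, C(l)))
Drive negations inward (¬∀x A ≡ ∃x ¬A, ¬∃x A ≡ ∀x ¬A, De Morgan for ∧/∨):
  ((\exists k\, \exists q\, (R(q) \lor \neg R(k))) \lor (\forall j\, C(j))) \land (\forall l\, \neg C(l))
All bound variables are already distinct, so no renaming is needed.
Pull the quantifiers to the front (each side's bound variable is not free in the other side):
  \exists k\, \exists q\, \forall j\, \forall l\, ((R(q) \lor \neg R(k) \lor C(j)) \land \neg C(l))
The prefix is \exists k \exists q \forall j \forall l: 2 universal, 2 existential.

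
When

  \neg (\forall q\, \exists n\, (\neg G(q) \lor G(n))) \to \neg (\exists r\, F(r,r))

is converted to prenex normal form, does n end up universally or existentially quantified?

Eliminate → and ↔ using ¬ and ∨.
  \neg \neg (\forall q\, \exists n\, (\neg G(q) \lor G(n))) \lor \neg (\exists r\, F(r,r))
Push ¬ through the quantifiers and connectives to reach negation normal form:
  (\forall q\, \exists n\, (\neg G(q) \lor G(n))) \lor (\forall r\, \neg F(r,r))
Finally move all quantifiers to the prefix:
  \forall q\, \exists n\, \forall r\, (\neg G(q) \lor G(n) \lor \neg F(r,r))
The quantifier \exists n sits under an even number of negations (counting the antecedent side of each →), so it remains existential.

existential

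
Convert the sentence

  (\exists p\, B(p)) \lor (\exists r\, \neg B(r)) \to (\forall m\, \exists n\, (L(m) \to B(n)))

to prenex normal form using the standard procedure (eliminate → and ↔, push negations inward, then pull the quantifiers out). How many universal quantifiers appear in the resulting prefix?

3

First replace A → B with ¬A ∨ B.
  \neg ((\exists p\, B(p)) \lor (\exists r\, \neg B(r))) \lor (\forall m\, \exists n\, (\neg L(m) \lor B(n)))
Push ¬ through the quantifiers and connectives to reach negation normal form:
  (\forall p\, \neg B(p)) \land (\forall r\, B(r)) \lor (\forall m\, \exists n\, (\neg L(m) \lor B(n)))
All bound variables are already distinct, so no renaming is needed.
Extract every quantifier outward, since the variables are now distinct and don't occur free across branches:
  \forall p\, \forall r\, \forall m\, \exists n\, (\neg B(p) \land B(r) \lor \neg L(m) \lor B(n))
The prefix is \forall p \forall r \forall m \exists n: 3 universal, 1 existential.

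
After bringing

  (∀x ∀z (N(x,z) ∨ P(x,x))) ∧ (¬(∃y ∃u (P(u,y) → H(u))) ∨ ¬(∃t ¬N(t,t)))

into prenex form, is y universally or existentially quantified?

Rewrite implications/biconditionals: A → B as ¬A ∨ B.
  (∀x ∀z (N(x,z) ∨ P(x,x))) ∧ (¬(∃y ∃u (¬P(u,y) ∨ H(u))) ∨ ¬(∃t ¬N(t,t)))
Drive negations inward (¬∀x A ≡ ∃x ¬A, ¬∃x A ≡ ∀x ¬A, De Morgan for ∧/∨):
  (∀x ∀z (N(x,z) ∨ P(x,x))) ∧ ((∀y ∀u (P(u,y) ∧ ¬H(u))) ∨ (∀t N(t,t)))
Finally move all quantifiers to the prefix:
  ∀x ∀z ∀y ∀u ∀t ((N(x,z) ∨ P(x,x)) ∧ (P(u,y) ∧ ¬H(u) ∨ N(t,t)))
The quantifier ∃y sits under an odd number of negations (counting the antecedent side of each →), so it flips to ∀y.

universal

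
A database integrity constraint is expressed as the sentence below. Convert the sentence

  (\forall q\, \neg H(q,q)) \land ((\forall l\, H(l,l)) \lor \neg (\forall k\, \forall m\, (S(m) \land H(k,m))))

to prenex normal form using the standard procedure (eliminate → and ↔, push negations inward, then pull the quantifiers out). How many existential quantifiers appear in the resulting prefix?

2

Move each ¬ inward, flipping quantifiers it crosses:
  (\forall q\, \neg H(q,q)) \land ((\forall l\, H(l,l)) \lor (\exists k\, \exists m\, (\neg S(m) \lor \neg H(k,m))))
All bound variables are already distinct, so no renaming is needed.
Pull the quantifiers to the front (each side's bound variable is not free in the other side):
  \forall q\, \forall l\, \exists k\, \exists m\, (\neg H(q,q) \land (H(l,l) \lor \neg S(m) \lor \neg H(k,m)))
The prefix is \forall q \forall l \exists k \exists m: 2 universal, 2 existential.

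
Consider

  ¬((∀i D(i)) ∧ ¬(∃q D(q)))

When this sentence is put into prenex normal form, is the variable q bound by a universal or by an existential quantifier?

Move each ¬ inward, flipping quantifiers it crosses:
  (∃i ¬D(i)) ∨ (∃q D(q))
Finally move all quantifiers to the prefix:
  ∃i ∃q (¬D(i) ∨ D(q))
The quantifier ∃q sits under an even number of negations, so it remains existential.

existential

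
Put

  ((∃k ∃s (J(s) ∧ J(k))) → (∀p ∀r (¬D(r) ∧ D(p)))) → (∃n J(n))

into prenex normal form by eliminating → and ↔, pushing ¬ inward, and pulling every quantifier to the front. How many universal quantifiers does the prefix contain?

Rewrite implications/biconditionals: A → B as ¬A ∨ B.
  ¬(¬(∃k ∃s (J(s) ∧ J(k))) ∨ (∀p ∀r (¬D(r) ∧ D(p)))) ∨ (∃n J(n))
Push ¬ through the quantifiers and connectives to reach negation normal form:
  (∃k ∃s (J(s) ∧ J(k))) ∧ (∃p ∃r (D(r) ∨ ¬D(p))) ∨ (∃n J(n))
All bound variables are already distinct, so no renaming is needed.
Finally move all quantifiers to the prefix:
  ∃k ∃s ∃p ∃r ∃n (J(s) ∧ J(k) ∧ (D(r) ∨ ¬D(p)) ∨ J(n))
The prefix is ∃k ∃s ∃p ∃r ∃n: 0 universal, 5 existential.

0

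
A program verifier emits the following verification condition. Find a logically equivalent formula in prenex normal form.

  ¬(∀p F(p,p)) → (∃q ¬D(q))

First replace A → B with ¬A ∨ B.
  ¬¬(∀p F(p,p)) ∨ (∃q ¬D(q))
Drive negations inward (¬∀x A ≡ ∃x ¬A, ¬∃x A ≡ ∀x ¬A, De Morgan for ∧/∨):
  (∀p F(p,p)) ∨ (∃q ¬D(q))
Finally move all quantifiers to the prefix:
  ∀p ∃q (F(p,p) ∨ ¬D(q))

∀p ∃q (F(p,p) ∨ ¬D(q))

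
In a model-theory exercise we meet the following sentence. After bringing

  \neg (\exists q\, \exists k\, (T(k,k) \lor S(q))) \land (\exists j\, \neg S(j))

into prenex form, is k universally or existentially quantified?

Push ¬ through the quantifiers and connectives to reach negation normal form:
  (\forall q\, \forall k\, (\neg T(k,k) \land \neg S(q))) \land (\exists j\, \neg S(j))
All bound variables are already distinct, so no renaming is needed.
Finally move all quantifiers to the prefix:
  \forall q\, \forall k\, \exists j\, (\neg T(k,k) \land \neg S(q) \land \neg S(j))
The quantifier \exists k sits under an odd number of negations, so it flips to \forall k.

universal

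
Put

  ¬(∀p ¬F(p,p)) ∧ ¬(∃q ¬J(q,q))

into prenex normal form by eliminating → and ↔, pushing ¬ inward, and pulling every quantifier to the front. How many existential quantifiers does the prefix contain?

1

Move each ¬ inward, flipping quantifiers it crosses:
  (∃p F(p,p)) ∧ (∀q J(q,q))
Finally move all quantifiers to the prefix:
  ∃p ∀q (F(p,p) ∧ J(q,q))
The prefix is ∃p ∀q: 1 universal, 1 existential.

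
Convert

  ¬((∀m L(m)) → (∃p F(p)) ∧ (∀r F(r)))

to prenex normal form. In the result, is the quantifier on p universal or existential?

universal

Rewrite implications/biconditionals: A → B as ¬A ∨ B.
  ¬(¬(∀m L(m)) ∨ (∃p F(p)) ∧ (∀r F(r)))
Drive negations inward (¬∀x A ≡ ∃x ¬A, ¬∃x A ≡ ∀x ¬A, De Morgan for ∧/∨):
  (∀m L(m)) ∧ ((∀p ¬F(p)) ∨ (∃r ¬F(r)))
All bound variables are already distinct, so no renaming is needed.
Pull the quantifiers to the front (each side's bound variable is not free in the other side):
  ∀m ∀p ∃r (L(m) ∧ (¬F(p) ∨ ¬F(r)))
The quantifier ∃p sits under an odd number of negations (counting the antecedent side of each →), so it flips to ∀p.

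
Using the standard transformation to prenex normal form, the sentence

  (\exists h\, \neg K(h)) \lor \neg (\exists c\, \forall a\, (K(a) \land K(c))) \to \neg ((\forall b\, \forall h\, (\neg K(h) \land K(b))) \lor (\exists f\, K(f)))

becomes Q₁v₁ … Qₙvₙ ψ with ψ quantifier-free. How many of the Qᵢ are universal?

3

Rewrite implications/biconditionals: A → B as ¬A ∨ B.
  \neg ((\exists h\, \neg K(h)) \lor \neg (\exists c\, \forall a\, (K(a) \land K(c)))) \lor \neg ((\forall b\, \forall h\, (\neg K(h) \land K(b))) \lor (\exists f\, K(f)))
Move each ¬ inward, flipping quantifiers it crosses:
  (\forall h\, K(h)) \land (\exists c\, \forall a\, (K(a) \land K(c))) \lor (\exists b\, \exists h\, (K(h) \lor \neg K(b))) \land (\forall f\, \neg K(f))
Standardize variables apart so no two quantifiers bind the same name: h↦w.
  (\forall h\, K(h)) \land (\exists c\, \forall a\, (K(a) \land K(c))) \lor (\exists b\, \exists w\, (K(w) \lor \neg K(b))) \land (\forall f\, \neg K(f))
Extract every quantifier outward, since the variables are now distinct and don't occur free across branches:
  \forall h\, \exists c\, \forall a\, \exists b\, \exists w\, \forall f\, (K(h) \land K(a) \land K(c) \lor (K(w) \lor \neg K(b)) \land \neg K(f))
The prefix is \forall h \exists c \forall a \exists b \exists w \forall f: 3 universal, 3 existential.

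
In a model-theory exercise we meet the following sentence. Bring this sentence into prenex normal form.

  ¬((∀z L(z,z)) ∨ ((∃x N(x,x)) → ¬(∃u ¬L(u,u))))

∃z ∃x ∃u (¬L(z,z) ∧ N(x,x) ∧ ¬L(u,u))

Rewrite implications/biconditionals: A → B as ¬A ∨ B.
  ¬((∀z L(z,z)) ∨ ¬(∃x N(x,x)) ∨ ¬(∃u ¬L(u,u)))
Drive negations inward (¬∀x A ≡ ∃x ¬A, ¬∃x A ≡ ∀x ¬A, De Morgan for ∧/∨):
  (∃z ¬L(z,z)) ∧ (∃x N(x,x)) ∧ (∃u ¬L(u,u))
Extract every quantifier outward, since the variables are now distinct and don't occur free across branches:
  ∃z ∃x ∃u (¬L(z,z) ∧ N(x,x) ∧ ¬L(u,u))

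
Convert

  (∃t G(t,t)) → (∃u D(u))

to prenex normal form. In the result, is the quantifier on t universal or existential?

universal

Rewrite implications/biconditionals: A → B as ¬A ∨ B.
  ¬(∃t G(t,t)) ∨ (∃u D(u))
Drive negations inward (¬∀x A ≡ ∃x ¬A, ¬∃x A ≡ ∀x ¬A, De Morgan for ∧/∨):
  (∀t ¬G(t,t)) ∨ (∃u D(u))
Pull the quantifiers to the front (each side's bound variable is not free in the other side):
  ∀t ∃u (¬G(t,t) ∨ D(u))
The quantifier ∃t sits under an odd number of negations (counting the antecedent side of each →), so it flips to ∀t.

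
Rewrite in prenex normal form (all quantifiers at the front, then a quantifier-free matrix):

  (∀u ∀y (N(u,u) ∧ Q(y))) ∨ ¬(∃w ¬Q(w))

∀u ∀y ∀w (N(u,u) ∧ Q(y) ∨ Q(w))

Drive negations inward (¬∀x A ≡ ∃x ¬A, ¬∃x A ≡ ∀x ¬A, De Morgan for ∧/∨):
  (∀u ∀y (N(u,u) ∧ Q(y))) ∨ (∀w Q(w))
All bound variables are already distinct, so no renaming is needed.
Pull the quantifiers to the front (each side's bound variable is not free in the other side):
  ∀u ∀y ∀w (N(u,u) ∧ Q(y) ∨ Q(w))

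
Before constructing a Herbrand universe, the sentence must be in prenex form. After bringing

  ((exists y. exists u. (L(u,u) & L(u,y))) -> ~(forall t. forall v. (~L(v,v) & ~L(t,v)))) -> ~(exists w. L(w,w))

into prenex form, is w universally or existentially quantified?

universal

First replace A → B with ¬A ∨ B.
  ~(~(exists y. exists u. (L(u,u) & L(u,y))) | ~(forall t. forall v. (~L(v,v) & ~L(t,v)))) | ~(exists w. L(w,w))
Push ¬ through the quantifiers and connectives to reach negation normal form:
  (exists y. exists u. (L(u,u) & L(u,y))) & (forall t. forall v. (~L(v,v) & ~L(t,v))) | (forall w. ~L(w,w))
Extract every quantifier outward, since the variables are now distinct and don't occur free across branches:
  exists y. exists u. forall t. forall v. forall w. (L(u,u) & L(u,y) & ~L(v,v) & ~L(t,v) | ~L(w,w))
The quantifier exists w sits under an odd number of negations (counting the antecedent side of each →), so it flips to forall w.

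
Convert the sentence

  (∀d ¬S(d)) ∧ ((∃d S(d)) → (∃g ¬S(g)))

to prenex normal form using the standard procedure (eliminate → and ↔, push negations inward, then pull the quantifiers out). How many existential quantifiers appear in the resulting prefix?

Rewrite implications/biconditionals: A → B as ¬A ∨ B.
  (∀d ¬S(d)) ∧ (¬(∃d S(d)) ∨ (∃g ¬S(g)))
Drive negations inward (¬∀x A ≡ ∃x ¬A, ¬∃x A ≡ ∀x ¬A, De Morgan for ∧/∨):
  (∀d ¬S(d)) ∧ ((∀d ¬S(d)) ∨ (∃g ¬S(g)))
Give each quantifier a distinct variable: d↦u.
  (∀d ¬S(d)) ∧ ((∀u ¬S(u)) ∨ (∃g ¬S(g)))
Finally move all quantifiers to the prefix:
  ∀d ∀u ∃g (¬S(d) ∧ (¬S(u) ∨ ¬S(g)))
The prefix is ∀d ∀u ∃g: 2 universal, 1 existential.

1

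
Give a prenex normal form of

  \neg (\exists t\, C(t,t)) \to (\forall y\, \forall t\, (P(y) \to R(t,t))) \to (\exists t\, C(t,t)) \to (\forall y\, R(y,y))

\exists t\, \exists y\, \exists q\, \forall v\, \forall c\, (C(t,t) \lor P(y) \land \neg R(q,q) \lor \neg C(v,v) \lor R(c,c))

Eliminate → and ↔ using ¬ and ∨.
  \neg \neg (\exists t\, C(t,t)) \lor \neg (\forall y\, \forall t\, (\neg P(y) \lor R(t,t))) \lor \neg (\exists t\, C(t,t)) \lor (\forall y\, R(y,y))
Push ¬ through the quantifiers and connectives to reach negation normal form:
  (\exists t\, C(t,t)) \lor (\exists y\, \exists t\, (P(y) \land \neg R(t,t))) \lor (\forall t\, \neg C(t,t)) \lor (\forall y\, R(y,y))
Rename bound variables to avoid capture: t↦q, t↦v, y↦c.
  (\exists t\, C(t,t)) \lor (\exists y\, \exists q\, (P(y) \land \neg R(q,q))) \lor (\forall v\, \neg C(v,v)) \lor (\forall c\, R(c,c))
Pull the quantifiers to the front (each side's bound variable is not free in the other side):
  \exists t\, \exists y\, \exists q\, \forall v\, \forall c\, (C(t,t) \lor P(y) \land \neg R(q,q) \lor \neg C(v,v) \lor R(c,c))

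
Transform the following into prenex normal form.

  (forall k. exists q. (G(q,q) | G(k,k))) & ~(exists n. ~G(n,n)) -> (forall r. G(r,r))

exists k. forall q. exists n. forall r. (~G(q,q) & ~G(k,k) | ~G(n,n) | G(r,r))

First replace A → B with ¬A ∨ B.
  ~((forall k. exists q. (G(q,q) | G(k,k))) & ~(exists n. ~G(n,n))) | (forall r. G(r,r))
Drive negations inward (¬∀x A ≡ ∃x ¬A, ¬∃x A ≡ ∀x ¬A, De Morgan for ∧/∨):
  (exists k. forall q. (~G(q,q) & ~G(k,k))) | (exists n. ~G(n,n)) | (forall r. G(r,r))
All bound variables are already distinct, so no renaming is needed.
Finally move all quantifiers to the prefix:
  exists k. forall q. exists n. forall r. (~G(q,q) & ~G(k,k) | ~G(n,n) | G(r,r))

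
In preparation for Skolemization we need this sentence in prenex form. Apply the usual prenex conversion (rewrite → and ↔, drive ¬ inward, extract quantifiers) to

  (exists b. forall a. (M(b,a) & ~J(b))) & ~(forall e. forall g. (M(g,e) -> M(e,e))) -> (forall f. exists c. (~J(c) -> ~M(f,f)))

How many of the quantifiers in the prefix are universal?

First replace A → B with ¬A ∨ B.
  ~((exists b. forall a. (M(b,a) & ~J(b))) & ~(forall e. forall g. (~M(g,e) | M(e,e)))) | (forall f. exists c. (~~J(c) | ~M(f,f)))
Drive negations inward (¬∀x A ≡ ∃x ¬A, ¬∃x A ≡ ∀x ¬A, De Morgan for ∧/∨):
  (forall b. exists a. (~M(b,a) | J(b))) | (forall e. forall g. (~M(g,e) | M(e,e))) | (forall f. exists c. (J(c) | ~M(f,f)))
All bound variables are already distinct, so no renaming is needed.
Extract every quantifier outward, since the variables are now distinct and don't occur free across branches:
  forall b. exists a. forall e. forall g. forall f. exists c. (~M(b,a) | J(b) | ~M(g,e) | M(e,e) | J(c) | ~M(f,f))
The prefix is forall b exists a forall e forall g forall f exists c: 4 universal, 2 existential.

4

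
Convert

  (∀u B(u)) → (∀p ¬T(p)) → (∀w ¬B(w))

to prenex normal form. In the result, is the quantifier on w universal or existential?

First replace A → B with ¬A ∨ B.
  ¬(∀u B(u)) ∨ ¬(∀p ¬T(p)) ∨ (∀w ¬B(w))
Push ¬ through the quantifiers and connectives to reach negation normal form:
  (∃u ¬B(u)) ∨ (∃p T(p)) ∨ (∀w ¬B(w))
All bound variables are already distinct, so no renaming is needed.
Pull the quantifiers to the front (each side's bound variable is not free in the other side):
  ∃u ∃p ∀w (¬B(u) ∨ T(p) ∨ ¬B(w))
The quantifier ∀w sits under an even number of negations (counting the antecedent side of each →), so it remains universal.

universal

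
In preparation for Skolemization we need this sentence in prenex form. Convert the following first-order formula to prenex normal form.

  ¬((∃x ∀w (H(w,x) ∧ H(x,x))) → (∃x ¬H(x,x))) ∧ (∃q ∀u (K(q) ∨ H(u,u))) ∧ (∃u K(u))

First replace A → B with ¬A ∨ B.
  ¬(¬(∃x ∀w (H(w,x) ∧ H(x,x))) ∨ (∃x ¬H(x,x))) ∧ (∃q ∀u (K(q) ∨ H(u,u))) ∧ (∃u K(u))
Move each ¬ inward, flipping quantifiers it crosses:
  (∃x ∀w (H(w,x) ∧ H(x,x))) ∧ (∀x H(x,x)) ∧ (∃q ∀u (K(q) ∨ H(u,u))) ∧ (∃u K(u))
Standardize variables apart so no two quantifiers bind the same name: x↦u1, u↦p.
  (∃x ∀w (H(w,x) ∧ H(x,x))) ∧ (∀u1 H(u1,u1)) ∧ (∃q ∀u (K(q) ∨ H(u,u))) ∧ (∃p K(p))
Finally move all quantifiers to the prefix:
  ∃x ∀w ∀u1 ∃q ∀u ∃p (H(w,x) ∧ H(x,x) ∧ H(u1,u1) ∧ (K(q) ∨ H(u,u)) ∧ K(p))

∃x ∀w ∀u1 ∃q ∀u ∃p (H(w,x) ∧ H(x,x) ∧ H(u1,u1) ∧ (K(q) ∨ H(u,u)) ∧ K(p))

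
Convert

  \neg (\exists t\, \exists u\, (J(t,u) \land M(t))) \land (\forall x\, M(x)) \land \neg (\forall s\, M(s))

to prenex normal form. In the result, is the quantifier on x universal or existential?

Drive negations inward (¬∀x A ≡ ∃x ¬A, ¬∃x A ≡ ∀x ¬A, De Morgan for ∧/∨):
  (\forall t\, \forall u\, (\neg J(t,u) \lor \neg M(t))) \land (\forall x\, M(x)) \land (\exists s\, \neg M(s))
Pull the quantifiers to the front (each side's bound variable is not free in the other side):
  \forall t\, \forall u\, \forall x\, \exists s\, ((\neg J(t,u) \lor \neg M(t)) \land M(x) \land \neg M(s))
The quantifier \forall x sits under an even number of negations, so it remains universal.

universal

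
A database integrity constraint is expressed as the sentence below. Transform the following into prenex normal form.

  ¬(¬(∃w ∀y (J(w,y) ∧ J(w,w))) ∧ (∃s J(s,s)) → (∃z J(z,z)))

∀w ∃y ∃s ∀z ((¬J(w,y) ∨ ¬J(w,w)) ∧ J(s,s) ∧ ¬J(z,z))

Rewrite implications/biconditionals: A → B as ¬A ∨ B.
  ¬(¬(¬(∃w ∀y (J(w,y) ∧ J(w,w))) ∧ (∃s J(s,s))) ∨ (∃z J(z,z)))
Drive negations inward (¬∀x A ≡ ∃x ¬A, ¬∃x A ≡ ∀x ¬A, De Morgan for ∧/∨):
  (∀w ∃y (¬J(w,y) ∨ ¬J(w,w))) ∧ (∃s J(s,s)) ∧ (∀z ¬J(z,z))
Finally move all quantifiers to the prefix:
  ∀w ∃y ∃s ∀z ((¬J(w,y) ∨ ¬J(w,w)) ∧ J(s,s) ∧ ¬J(z,z))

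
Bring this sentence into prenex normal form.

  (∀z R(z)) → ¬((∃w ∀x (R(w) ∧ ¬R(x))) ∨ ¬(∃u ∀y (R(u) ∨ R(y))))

∃z ∀w ∃x ∃u ∀y (¬R(z) ∨ (¬R(w) ∨ R(x)) ∧ (R(u) ∨ R(y)))

Rewrite implications/biconditionals: A → B as ¬A ∨ B.
  ¬(∀z R(z)) ∨ ¬((∃w ∀x (R(w) ∧ ¬R(x))) ∨ ¬(∃u ∀y (R(u) ∨ R(y))))
Push ¬ through the quantifiers and connectives to reach negation normal form:
  (∃z ¬R(z)) ∨ (∀w ∃x (¬R(w) ∨ R(x))) ∧ (∃u ∀y (R(u) ∨ R(y)))
All bound variables are already distinct, so no renaming is needed.
Finally move all quantifiers to the prefix:
  ∃z ∀w ∃x ∃u ∀y (¬R(z) ∨ (¬R(w) ∨ R(x)) ∧ (R(u) ∨ R(y)))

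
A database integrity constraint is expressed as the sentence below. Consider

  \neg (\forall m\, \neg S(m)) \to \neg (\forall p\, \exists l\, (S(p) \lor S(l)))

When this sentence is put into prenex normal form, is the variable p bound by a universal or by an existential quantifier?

existential

Eliminate → and ↔ using ¬ and ∨.
  \neg \neg (\forall m\, \neg S(m)) \lor \neg (\forall p\, \exists l\, (S(p) \lor S(l)))
Move each ¬ inward, flipping quantifiers it crosses:
  (\forall m\, \neg S(m)) \lor (\exists p\, \forall l\, (\neg S(p) \land \neg S(l)))
All bound variables are already distinct, so no renaming is needed.
Pull the quantifiers to the front (each side's bound variable is not free in the other side):
  \forall m\, \exists p\, \forall l\, (\neg S(m) \lor \neg S(p) \land \neg S(l))
The quantifier \forall p sits under an odd number of negations (counting the antecedent side of each →), so it flips to \exists p.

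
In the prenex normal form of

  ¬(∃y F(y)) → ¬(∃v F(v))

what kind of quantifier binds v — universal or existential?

universal

Eliminate → and ↔ using ¬ and ∨.
  ¬¬(∃y F(y)) ∨ ¬(∃v F(v))
Drive negations inward (¬∀x A ≡ ∃x ¬A, ¬∃x A ≡ ∀x ¬A, De Morgan for ∧/∨):
  (∃y F(y)) ∨ (∀v ¬F(v))
Pull the quantifiers to the front (each side's bound variable is not free in the other side):
  ∃y ∀v (F(y) ∨ ¬F(v))
The quantifier ∃v sits under an odd number of negations (counting the antecedent side of each →), so it flips to ∀v.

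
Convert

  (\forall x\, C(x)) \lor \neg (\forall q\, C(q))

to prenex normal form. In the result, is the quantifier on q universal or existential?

existential

Push ¬ through the quantifiers and connectives to reach negation normal form:
  (\forall x\, C(x)) \lor (\exists q\, \neg C(q))
All bound variables are already distinct, so no renaming is needed.
Finally move all quantifiers to the prefix:
  \forall x\, \exists q\, (C(x) \lor \neg C(q))
The quantifier \forall q sits under an odd number of negations, so it flips to \exists q.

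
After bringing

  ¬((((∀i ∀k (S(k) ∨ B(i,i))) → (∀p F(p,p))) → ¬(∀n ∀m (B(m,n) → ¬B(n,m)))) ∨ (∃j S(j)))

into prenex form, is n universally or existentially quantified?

universal

Rewrite implications/biconditionals: A → B as ¬A ∨ B.
  ¬(¬(¬(∀i ∀k (S(k) ∨ B(i,i))) ∨ (∀p F(p,p))) ∨ ¬(∀n ∀m (¬B(m,n) ∨ ¬B(n,m))) ∨ (∃j S(j)))
Move each ¬ inward, flipping quantifiers it crosses:
  ((∃i ∃k (¬S(k) ∧ ¬B(i,i))) ∨ (∀p F(p,p))) ∧ (∀n ∀m (¬B(m,n) ∨ ¬B(n,m))) ∧ (∀j ¬S(j))
All bound variables are already distinct, so no renaming is needed.
Finally move all quantifiers to the prefix:
  ∃i ∃k ∀p ∀n ∀m ∀j ((¬S(k) ∧ ¬B(i,i) ∨ F(p,p)) ∧ (¬B(m,n) ∨ ¬B(n,m)) ∧ ¬S(j))
The quantifier ∀n sits under an even number of negations (counting the antecedent side of each →), so it remains universal.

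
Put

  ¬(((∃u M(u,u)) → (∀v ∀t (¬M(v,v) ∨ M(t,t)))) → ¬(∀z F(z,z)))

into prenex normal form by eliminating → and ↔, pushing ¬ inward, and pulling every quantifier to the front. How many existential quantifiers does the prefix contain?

0

Rewrite implications/biconditionals: A → B as ¬A ∨ B.
  ¬(¬(¬(∃u M(u,u)) ∨ (∀v ∀t (¬M(v,v) ∨ M(t,t)))) ∨ ¬(∀z F(z,z)))
Drive negations inward (¬∀x A ≡ ∃x ¬A, ¬∃x A ≡ ∀x ¬A, De Morgan for ∧/∨):
  ((∀u ¬M(u,u)) ∨ (∀v ∀t (¬M(v,v) ∨ M(t,t)))) ∧ (∀z F(z,z))
All bound variables are already distinct, so no renaming is needed.
Finally move all quantifiers to the prefix:
  ∀u ∀v ∀t ∀z ((¬M(u,u) ∨ ¬M(v,v) ∨ M(t,t)) ∧ F(z,z))
The prefix is ∀u ∀v ∀t ∀z: 4 universal, 0 existential.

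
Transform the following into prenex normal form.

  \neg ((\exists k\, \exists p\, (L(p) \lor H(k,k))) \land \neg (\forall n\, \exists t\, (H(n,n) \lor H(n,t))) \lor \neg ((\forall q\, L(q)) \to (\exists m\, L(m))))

\forall k\, \forall p\, \forall n\, \exists t\, \exists q\, \exists m\, ((\neg L(p) \land \neg H(k,k) \lor H(n,n) \lor H(n,t)) \land (\neg L(q) \lor L(m)))

Rewrite implications/biconditionals: A → B as ¬A ∨ B.
  \neg ((\exists k\, \exists p\, (L(p) \lor H(k,k))) \land \neg (\forall n\, \exists t\, (H(n,n) \lor H(n,t))) \lor \neg (\neg (\forall q\, L(q)) \lor (\exists m\, L(m))))
Drive negations inward (¬∀x A ≡ ∃x ¬A, ¬∃x A ≡ ∀x ¬A, De Morgan for ∧/∨):
  ((\forall k\, \forall p\, (\neg L(p) \land \neg H(k,k))) \lor (\forall n\, \exists t\, (H(n,n) \lor H(n,t)))) \land ((\exists q\, \neg L(q)) \lor (\exists m\, L(m)))
All bound variables are already distinct, so no renaming is needed.
Extract every quantifier outward, since the variables are now distinct and don't occur free across branches:
  \forall k\, \forall p\, \forall n\, \exists t\, \exists q\, \exists m\, ((\neg L(p) \land \neg H(k,k) \lor H(n,n) \lor H(n,t)) \land (\neg L(q) \lor L(m)))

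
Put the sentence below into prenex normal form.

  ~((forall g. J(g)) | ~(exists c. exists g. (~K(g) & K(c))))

exists g. exists c. exists z. (~J(g) & ~K(z) & K(c))

Move each ¬ inward, flipping quantifiers it crosses:
  (exists g. ~J(g)) & (exists c. exists g. (~K(g) & K(c)))
Give each quantifier a distinct variable: g↦z.
  (exists g. ~J(g)) & (exists c. exists z. (~K(z) & K(c)))
Extract every quantifier outward, since the variables are now distinct and don't occur free across branches:
  exists g. exists c. exists z. (~J(g) & ~K(z) & K(c))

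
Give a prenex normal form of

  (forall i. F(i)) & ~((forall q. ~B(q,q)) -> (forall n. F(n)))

First replace A → B with ¬A ∨ B.
  (forall i. F(i)) & ~(~(forall q. ~B(q,q)) | (forall n. F(n)))
Move each ¬ inward, flipping quantifiers it crosses:
  (forall i. F(i)) & (forall q. ~B(q,q)) & (exists n. ~F(n))
All bound variables are already distinct, so no renaming is needed.
Extract every quantifier outward, since the variables are now distinct and don't occur free across branches:
  forall i. forall q. exists n. (F(i) & ~B(q,q) & ~F(n))

forall i. forall q. exists n. (F(i) & ~B(q,q) & ~F(n))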